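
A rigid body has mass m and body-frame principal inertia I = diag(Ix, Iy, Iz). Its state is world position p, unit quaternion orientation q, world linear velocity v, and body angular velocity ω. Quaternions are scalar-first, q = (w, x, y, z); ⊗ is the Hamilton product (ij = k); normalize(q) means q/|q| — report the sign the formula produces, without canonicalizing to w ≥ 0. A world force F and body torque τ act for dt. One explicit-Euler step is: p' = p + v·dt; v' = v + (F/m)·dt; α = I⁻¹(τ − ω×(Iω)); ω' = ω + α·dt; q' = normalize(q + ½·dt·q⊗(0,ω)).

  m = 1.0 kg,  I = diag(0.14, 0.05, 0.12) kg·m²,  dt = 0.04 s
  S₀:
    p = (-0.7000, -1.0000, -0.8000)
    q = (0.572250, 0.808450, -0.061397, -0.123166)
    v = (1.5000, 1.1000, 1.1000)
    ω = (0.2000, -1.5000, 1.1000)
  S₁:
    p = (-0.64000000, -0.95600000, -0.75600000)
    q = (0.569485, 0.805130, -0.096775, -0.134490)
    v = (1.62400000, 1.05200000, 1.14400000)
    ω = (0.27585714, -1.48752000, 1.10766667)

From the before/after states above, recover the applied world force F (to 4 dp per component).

v₁ − v₀ = (0.12400000, -0.04800000, 0.04400000)
F = m·Δv/dt = (3.1000, -1.2000, 1.1000)

F = (3.1000, -1.2000, 1.1000)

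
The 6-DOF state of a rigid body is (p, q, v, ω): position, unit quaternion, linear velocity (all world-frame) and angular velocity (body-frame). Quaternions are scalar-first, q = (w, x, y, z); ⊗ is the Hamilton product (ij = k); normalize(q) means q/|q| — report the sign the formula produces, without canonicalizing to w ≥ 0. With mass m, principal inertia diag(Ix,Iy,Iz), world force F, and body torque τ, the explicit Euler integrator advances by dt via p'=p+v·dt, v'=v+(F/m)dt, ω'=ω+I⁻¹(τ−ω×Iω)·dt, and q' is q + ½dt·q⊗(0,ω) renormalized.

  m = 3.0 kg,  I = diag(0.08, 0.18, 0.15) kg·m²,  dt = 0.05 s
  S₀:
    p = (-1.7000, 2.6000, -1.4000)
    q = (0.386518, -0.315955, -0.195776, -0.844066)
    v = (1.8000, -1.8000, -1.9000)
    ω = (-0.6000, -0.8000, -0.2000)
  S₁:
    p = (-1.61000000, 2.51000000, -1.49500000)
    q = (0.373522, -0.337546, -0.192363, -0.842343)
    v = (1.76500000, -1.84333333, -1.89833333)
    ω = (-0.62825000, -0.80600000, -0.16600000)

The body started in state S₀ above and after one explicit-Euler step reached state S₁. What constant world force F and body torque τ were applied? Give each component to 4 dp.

ω₁ − ω₀ = (-0.02825000, -0.00600000, 0.03400000)
τ = I·(Δω/dt) + ω₀×(Iω₀) = (-0.0500, -0.0300, 0.1500)
velocity change Δv = (-0.03500000, -0.04333333, 0.00166667)
m·(v₁−v₀)/dt = (-2.1000, -2.6000, 0.1000)

F = (-2.1000, -2.6000, 0.1000)
τ = (-0.0500, -0.0300, 0.1500)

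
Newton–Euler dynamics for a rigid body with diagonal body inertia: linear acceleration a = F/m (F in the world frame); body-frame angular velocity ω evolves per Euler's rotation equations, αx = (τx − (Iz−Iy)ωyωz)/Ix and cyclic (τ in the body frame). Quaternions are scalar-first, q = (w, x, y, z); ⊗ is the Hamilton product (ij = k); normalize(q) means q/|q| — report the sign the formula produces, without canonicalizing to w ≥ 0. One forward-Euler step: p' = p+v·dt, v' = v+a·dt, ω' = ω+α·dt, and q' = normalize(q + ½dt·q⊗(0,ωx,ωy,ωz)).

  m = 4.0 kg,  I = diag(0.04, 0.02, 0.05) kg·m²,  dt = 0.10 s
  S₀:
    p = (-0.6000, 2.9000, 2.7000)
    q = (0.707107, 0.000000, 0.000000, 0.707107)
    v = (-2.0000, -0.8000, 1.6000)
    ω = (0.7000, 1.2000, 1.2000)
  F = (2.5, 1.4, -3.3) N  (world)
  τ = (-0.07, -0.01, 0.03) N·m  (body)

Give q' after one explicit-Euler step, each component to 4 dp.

2q̇ = q⊗(0,ω) = (-0.8485284, -0.3535535, 1.3435033, 0.8485284)
updated quaternion q' = (0.6619, -0.0176, 0.0669, 0.7464)

q' = (0.6619, -0.0176, 0.0669, 0.7464)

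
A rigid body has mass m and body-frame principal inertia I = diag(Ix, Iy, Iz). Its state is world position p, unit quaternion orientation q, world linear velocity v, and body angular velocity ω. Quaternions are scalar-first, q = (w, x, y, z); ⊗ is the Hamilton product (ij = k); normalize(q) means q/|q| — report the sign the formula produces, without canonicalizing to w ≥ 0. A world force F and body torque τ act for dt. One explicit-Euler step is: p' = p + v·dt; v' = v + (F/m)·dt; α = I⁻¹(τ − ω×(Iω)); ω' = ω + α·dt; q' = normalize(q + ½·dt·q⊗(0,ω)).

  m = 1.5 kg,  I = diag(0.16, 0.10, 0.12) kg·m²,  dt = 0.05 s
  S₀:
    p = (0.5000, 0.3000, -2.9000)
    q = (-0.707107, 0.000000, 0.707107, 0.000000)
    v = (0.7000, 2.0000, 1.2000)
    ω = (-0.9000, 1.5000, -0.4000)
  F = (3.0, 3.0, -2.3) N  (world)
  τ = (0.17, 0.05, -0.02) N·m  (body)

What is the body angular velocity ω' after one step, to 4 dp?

α = I⁻¹(τ − ω×Iω) = (1.1375, 0.3560, -0.8417)
new body rate ω' = (-0.8431, 1.5178, -0.4421)

ω' = (-0.8431, 1.5178, -0.4421)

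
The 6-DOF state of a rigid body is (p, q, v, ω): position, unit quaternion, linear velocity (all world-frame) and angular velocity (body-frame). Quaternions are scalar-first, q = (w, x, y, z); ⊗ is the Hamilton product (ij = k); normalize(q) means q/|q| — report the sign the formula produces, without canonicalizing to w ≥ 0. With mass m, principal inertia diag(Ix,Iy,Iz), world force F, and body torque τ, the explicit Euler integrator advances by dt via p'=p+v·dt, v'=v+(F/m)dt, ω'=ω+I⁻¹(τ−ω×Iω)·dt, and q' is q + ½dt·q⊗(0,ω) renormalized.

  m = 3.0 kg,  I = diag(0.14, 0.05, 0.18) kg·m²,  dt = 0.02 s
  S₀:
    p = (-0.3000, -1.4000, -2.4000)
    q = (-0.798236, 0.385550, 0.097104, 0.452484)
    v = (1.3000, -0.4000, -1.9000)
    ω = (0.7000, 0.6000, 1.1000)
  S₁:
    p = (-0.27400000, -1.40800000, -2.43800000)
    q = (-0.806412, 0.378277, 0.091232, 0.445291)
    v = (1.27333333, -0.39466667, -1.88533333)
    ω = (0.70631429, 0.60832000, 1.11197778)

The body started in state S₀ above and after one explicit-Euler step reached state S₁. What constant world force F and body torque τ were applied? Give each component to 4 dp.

F = (-4.0000, 0.8000, 2.2000)
τ = (0.1300, -0.0100, 0.0700)

velocity change Δv = (-0.02666667, 0.00533333, 0.01466667)
F = m·Δv/dt = (-4.0000, 0.8000, 2.2000)
rate change Δω = (0.00631429, 0.00832000, 0.01197778)
ω₀×(Iω₀) = (0.0858, -0.0308, -0.0378)
I·α + gyro = (0.1300, -0.0100, 0.0700)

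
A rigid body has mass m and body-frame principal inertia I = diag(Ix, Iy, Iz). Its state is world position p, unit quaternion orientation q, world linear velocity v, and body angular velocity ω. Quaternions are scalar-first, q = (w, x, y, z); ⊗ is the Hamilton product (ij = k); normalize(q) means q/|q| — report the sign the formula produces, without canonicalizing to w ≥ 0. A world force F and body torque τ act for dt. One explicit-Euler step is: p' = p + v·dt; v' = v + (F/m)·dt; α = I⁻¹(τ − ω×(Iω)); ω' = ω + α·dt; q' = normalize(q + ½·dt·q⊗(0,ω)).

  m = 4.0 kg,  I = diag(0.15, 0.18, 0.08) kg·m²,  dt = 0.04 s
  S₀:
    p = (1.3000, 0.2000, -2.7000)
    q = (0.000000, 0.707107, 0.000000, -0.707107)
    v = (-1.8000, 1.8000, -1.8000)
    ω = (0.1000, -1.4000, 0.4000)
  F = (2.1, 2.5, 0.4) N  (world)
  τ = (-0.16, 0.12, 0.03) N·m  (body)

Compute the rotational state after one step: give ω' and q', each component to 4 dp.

ω' = (0.0424, -1.3740, 0.4171)
q' = (0.0042, 0.6870, -0.0071, -0.7266)

angular accel α = (-1.4400, 0.6511, 0.4275)
ω + α·dt = (0.0424, -1.3740, 0.4171)
2q̇ = q⊗(0,ω) = (0.2121321, -0.9899498, -0.3535535, -0.9899498)
q' = normalize(q + ½dt·q⊗(0,ω)) = (0.0042, 0.6870, -0.0071, -0.7266)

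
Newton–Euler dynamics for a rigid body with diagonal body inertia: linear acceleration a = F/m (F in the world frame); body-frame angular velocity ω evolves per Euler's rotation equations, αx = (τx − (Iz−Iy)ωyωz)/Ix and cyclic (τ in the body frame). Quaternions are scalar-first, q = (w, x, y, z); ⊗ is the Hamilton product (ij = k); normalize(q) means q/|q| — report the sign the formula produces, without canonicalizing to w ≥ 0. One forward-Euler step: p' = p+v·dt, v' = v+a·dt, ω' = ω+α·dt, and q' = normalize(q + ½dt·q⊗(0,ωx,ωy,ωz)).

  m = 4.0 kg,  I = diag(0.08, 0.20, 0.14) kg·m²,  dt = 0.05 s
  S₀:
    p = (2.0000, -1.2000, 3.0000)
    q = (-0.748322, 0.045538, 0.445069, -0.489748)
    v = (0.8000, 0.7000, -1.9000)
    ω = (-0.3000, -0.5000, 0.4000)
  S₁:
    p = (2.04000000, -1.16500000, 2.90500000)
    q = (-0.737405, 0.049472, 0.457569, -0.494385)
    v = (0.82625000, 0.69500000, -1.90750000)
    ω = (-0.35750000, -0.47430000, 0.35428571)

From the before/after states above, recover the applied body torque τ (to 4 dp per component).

ω₁ − ω₀ = (-0.05750000, 0.02570000, -0.04571429)
gyro term ω₀×Iω₀ = (0.0120, 0.0072, 0.0180)
I·α + gyro = (-0.0800, 0.1100, -0.1100)

τ = (-0.0800, 0.1100, -0.1100)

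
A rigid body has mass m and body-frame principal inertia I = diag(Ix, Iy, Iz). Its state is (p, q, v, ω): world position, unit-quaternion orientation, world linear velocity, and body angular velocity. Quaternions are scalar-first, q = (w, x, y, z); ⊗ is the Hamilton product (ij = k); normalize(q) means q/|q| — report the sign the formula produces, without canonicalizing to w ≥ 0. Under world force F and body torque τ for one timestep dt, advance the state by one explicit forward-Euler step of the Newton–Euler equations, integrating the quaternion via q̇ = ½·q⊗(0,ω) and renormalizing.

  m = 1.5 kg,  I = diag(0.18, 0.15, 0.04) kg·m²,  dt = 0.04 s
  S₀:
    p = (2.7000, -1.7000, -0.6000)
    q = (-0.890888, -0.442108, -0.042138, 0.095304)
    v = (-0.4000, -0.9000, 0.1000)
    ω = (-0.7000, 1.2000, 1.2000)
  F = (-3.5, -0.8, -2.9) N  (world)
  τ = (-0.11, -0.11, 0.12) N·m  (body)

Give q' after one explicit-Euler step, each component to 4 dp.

q' = (-0.8977, -0.4326, -0.0542, 0.0627)

2q̇ = q⊗(0,ω) = (-0.3732748, 0.4586912, -0.6052488, -1.6290918)
updated quaternion q' = (-0.8977, -0.4326, -0.0542, 0.0627)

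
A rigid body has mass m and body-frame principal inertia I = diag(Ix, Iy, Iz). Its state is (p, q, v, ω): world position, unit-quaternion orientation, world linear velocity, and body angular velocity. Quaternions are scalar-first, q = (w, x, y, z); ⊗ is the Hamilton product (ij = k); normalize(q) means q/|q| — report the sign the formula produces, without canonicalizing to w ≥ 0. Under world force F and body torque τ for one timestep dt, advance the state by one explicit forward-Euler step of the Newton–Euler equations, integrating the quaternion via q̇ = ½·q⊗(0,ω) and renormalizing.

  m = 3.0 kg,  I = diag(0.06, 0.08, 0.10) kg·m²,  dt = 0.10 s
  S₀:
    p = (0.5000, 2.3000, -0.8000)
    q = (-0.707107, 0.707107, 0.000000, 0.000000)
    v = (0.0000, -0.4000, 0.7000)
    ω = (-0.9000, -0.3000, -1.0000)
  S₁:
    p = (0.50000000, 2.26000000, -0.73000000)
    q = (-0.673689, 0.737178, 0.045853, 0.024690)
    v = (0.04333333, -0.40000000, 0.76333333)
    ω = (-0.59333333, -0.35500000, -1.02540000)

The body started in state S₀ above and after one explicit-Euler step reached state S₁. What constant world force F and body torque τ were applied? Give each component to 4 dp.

velocity change Δv = (0.04333333, 0.00000000, 0.06333333)
m·(v₁−v₀)/dt = (1.3000, 0.0000, 1.9000)
ω₁ − ω₀ = (0.30666667, -0.05500000, -0.02540000)
gyro term ω₀×Iω₀ = (0.0060, -0.0360, 0.0054)
applied torque τ = (0.1900, -0.0800, -0.0200)

F = (1.3000, 0.0000, 1.9000)
τ = (0.1900, -0.0800, -0.0200)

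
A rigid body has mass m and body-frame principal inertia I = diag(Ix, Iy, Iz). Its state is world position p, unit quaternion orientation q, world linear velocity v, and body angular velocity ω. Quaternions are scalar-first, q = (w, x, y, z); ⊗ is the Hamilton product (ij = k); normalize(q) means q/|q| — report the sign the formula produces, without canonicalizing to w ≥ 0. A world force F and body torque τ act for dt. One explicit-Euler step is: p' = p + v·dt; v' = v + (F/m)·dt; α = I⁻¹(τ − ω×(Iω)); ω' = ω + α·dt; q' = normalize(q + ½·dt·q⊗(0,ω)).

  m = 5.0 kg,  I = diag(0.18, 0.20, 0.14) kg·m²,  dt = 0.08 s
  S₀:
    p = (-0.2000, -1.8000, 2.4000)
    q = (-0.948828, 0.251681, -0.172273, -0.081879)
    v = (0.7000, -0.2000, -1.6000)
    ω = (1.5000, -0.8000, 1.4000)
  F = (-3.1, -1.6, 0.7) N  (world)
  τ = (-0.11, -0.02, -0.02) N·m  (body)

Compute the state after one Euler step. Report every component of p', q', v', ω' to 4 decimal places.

p' = (-0.1440, -1.8160, 2.2720)
q' = (-0.9611, 0.1818, -0.1603, -0.1322)
v' = (0.6504, -0.2256, -1.5888)
ω' = (1.4212, -0.8416, 1.4023)

a = (-0.6200, -0.3200, 0.1400)
p + v·dt = (-0.1440, -1.8160, 2.2720)
v + (F/m)dt = (0.6504, -0.2256, -1.5888)
ω×(Iω) gyroscopic = (0.0672, 0.0840, -0.0240)
angular accel α = (-0.9844, -0.5200, 0.0286)
ω' = ω + α·dt = (1.4212, -0.8416, 1.4023)
Hamilton product q⊗(0,ω) = (-0.4007093, -1.7299274, 0.2838905, -1.2712945)
q + ½dt·q⊗(0,ω), renormalized = (-0.9611, 0.1818, -0.1603, -0.1322)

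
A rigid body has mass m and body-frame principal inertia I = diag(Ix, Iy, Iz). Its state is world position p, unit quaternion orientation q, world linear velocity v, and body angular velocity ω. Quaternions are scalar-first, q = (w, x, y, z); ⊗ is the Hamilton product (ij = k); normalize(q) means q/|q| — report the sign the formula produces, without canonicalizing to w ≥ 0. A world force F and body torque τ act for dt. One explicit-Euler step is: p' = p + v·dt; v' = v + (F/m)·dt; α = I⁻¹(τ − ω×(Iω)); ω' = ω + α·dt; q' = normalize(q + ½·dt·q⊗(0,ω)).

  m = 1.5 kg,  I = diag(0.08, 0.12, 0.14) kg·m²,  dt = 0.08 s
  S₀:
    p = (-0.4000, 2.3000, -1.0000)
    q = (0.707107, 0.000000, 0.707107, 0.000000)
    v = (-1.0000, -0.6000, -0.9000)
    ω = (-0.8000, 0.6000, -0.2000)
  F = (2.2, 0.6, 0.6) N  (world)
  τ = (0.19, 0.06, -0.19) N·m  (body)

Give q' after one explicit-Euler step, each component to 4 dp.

q' = (0.6896, -0.0283, 0.7235, 0.0170)

Hamilton product q⊗(0,ω) = (-0.4242642, -0.7071070, 0.4242642, 0.4242642)
q + ½dt·q⊗(0,ω), renormalized = (0.6896, -0.0283, 0.7235, 0.0170)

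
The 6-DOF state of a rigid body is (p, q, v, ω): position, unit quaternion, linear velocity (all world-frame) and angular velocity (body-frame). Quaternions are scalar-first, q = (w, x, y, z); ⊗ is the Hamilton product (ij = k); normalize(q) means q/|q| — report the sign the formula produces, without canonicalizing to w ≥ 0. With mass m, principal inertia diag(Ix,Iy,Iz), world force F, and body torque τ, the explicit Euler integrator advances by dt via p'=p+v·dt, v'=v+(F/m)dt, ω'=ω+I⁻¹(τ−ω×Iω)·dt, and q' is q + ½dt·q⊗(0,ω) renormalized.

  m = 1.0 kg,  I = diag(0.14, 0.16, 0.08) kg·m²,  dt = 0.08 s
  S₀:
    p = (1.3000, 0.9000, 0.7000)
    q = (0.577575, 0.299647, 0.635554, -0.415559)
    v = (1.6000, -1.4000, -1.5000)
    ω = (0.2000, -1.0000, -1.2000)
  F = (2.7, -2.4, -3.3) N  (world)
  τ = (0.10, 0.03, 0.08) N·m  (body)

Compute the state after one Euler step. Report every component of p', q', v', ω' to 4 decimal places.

precession coupling ω×(Iω) = (-0.0960, -0.0144, -0.0040)
α = I⁻¹(τ − ω×Iω) = (1.4000, 0.2775, 1.0500)
ω' = ω + α·dt = (0.3120, -0.9778, -1.1160)
q⊗(0,ω) = (0.0769538, -1.0627088, -0.3011104, -1.1198478)
q + ½dt·q⊗(0,ω), renormalized = (0.5795, 0.2566, 0.6223, -0.4594)
p + v·dt = (1.4280, 0.7880, 0.5800)
new velocity v' = (1.8160, -1.5920, -1.7640)

p' = (1.4280, 0.7880, 0.5800)
q' = (0.5795, 0.2566, 0.6223, -0.4594)
v' = (1.8160, -1.5920, -1.7640)
ω' = (0.3120, -0.9778, -1.1160)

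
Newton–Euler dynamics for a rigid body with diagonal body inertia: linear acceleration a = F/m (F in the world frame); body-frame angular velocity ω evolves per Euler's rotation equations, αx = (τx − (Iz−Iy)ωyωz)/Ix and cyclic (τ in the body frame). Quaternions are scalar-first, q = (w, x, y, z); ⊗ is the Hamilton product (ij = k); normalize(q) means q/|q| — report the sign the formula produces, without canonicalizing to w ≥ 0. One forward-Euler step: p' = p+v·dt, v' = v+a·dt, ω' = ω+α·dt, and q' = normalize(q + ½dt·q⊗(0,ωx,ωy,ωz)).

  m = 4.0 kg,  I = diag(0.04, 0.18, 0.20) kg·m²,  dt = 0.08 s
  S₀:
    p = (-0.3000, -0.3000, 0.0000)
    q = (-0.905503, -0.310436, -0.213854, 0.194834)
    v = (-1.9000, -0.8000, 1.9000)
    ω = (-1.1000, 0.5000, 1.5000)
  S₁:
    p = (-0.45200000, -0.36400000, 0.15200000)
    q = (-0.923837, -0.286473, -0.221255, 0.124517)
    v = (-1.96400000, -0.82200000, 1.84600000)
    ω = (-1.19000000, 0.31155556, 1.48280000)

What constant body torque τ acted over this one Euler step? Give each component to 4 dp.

τ = (-0.0300, -0.1600, -0.1200)

rate change Δω = (-0.09000000, -0.18844444, -0.01720000)
applied torque τ = (-0.0300, -0.1600, -0.1200)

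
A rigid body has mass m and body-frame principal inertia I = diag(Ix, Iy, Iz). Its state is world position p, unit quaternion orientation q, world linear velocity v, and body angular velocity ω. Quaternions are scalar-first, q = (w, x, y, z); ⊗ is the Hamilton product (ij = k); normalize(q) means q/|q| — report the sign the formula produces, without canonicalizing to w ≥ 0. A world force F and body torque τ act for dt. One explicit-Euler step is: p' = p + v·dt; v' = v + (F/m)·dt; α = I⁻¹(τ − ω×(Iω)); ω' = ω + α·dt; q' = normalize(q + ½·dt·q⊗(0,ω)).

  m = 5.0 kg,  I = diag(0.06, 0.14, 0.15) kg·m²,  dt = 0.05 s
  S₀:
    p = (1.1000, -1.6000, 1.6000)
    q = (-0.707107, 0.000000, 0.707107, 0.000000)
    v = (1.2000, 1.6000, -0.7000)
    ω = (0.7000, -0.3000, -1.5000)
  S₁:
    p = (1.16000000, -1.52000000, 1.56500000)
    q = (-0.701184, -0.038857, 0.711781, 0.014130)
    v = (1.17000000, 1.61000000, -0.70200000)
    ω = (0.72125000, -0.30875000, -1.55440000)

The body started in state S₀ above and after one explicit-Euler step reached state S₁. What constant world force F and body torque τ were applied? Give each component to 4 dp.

F = (-3.0000, 1.0000, -0.2000)
τ = (0.0300, 0.0700, -0.1800)

velocity change Δv = (-0.03000000, 0.01000000, -0.00200000)
m·(v₁−v₀)/dt = (-3.0000, 1.0000, -0.2000)
ω₁ − ω₀ = (0.02125000, -0.00875000, -0.05440000)
gyro term ω₀×Iω₀ = (0.0045, 0.0945, -0.0168)
I·α + gyro = (0.0300, 0.0700, -0.1800)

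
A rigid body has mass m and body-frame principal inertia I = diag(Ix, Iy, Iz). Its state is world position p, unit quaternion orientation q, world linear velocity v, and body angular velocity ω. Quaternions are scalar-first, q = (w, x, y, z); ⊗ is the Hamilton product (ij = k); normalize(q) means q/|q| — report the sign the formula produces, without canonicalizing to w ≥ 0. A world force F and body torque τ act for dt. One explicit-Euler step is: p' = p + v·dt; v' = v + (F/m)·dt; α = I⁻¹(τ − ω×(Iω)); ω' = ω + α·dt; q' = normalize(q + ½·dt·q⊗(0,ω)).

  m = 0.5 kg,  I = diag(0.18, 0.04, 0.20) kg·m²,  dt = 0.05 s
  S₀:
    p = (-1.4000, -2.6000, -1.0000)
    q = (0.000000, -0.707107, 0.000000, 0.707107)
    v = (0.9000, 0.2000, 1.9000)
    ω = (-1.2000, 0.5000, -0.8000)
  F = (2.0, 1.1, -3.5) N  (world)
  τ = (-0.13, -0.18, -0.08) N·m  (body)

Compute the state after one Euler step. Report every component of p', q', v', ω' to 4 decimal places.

p' = (-1.3550, -2.5900, -0.9050)
q' = (-0.0071, -0.7154, -0.0353, 0.6978)
v' = (1.1000, 0.3100, 1.5500)
ω' = (-1.2183, 0.2990, -0.8410)

new position p' = (-1.3550, -2.5900, -0.9050)
v' = v + a·dt = (1.1000, 0.3100, 1.5500)
(τ − ω×Iω)/I = (-0.3667, -4.0200, -0.8200)
ω' = ω + α·dt = (-1.2183, 0.2990, -0.8410)
2q̇ = q⊗(0,ω) = (-0.2828428, -0.3535535, -1.4142140, -0.3535535)
updated quaternion q' = (-0.0071, -0.7154, -0.0353, 0.6978)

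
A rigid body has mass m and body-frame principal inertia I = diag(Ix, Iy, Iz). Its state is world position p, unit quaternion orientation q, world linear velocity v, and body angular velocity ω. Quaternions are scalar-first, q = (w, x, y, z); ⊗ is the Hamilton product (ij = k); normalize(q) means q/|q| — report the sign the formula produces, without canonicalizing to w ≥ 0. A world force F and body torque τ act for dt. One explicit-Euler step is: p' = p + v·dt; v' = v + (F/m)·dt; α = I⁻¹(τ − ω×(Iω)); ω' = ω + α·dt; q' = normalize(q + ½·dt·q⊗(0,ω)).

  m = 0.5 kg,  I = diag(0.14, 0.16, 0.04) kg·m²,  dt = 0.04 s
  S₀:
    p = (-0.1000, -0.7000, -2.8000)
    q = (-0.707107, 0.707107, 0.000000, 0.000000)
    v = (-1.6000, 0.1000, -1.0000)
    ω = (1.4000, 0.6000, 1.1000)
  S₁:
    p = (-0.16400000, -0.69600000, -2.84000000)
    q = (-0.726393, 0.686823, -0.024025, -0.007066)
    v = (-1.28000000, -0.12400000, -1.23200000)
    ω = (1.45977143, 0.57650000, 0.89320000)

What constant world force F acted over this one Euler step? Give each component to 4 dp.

Δv = v₁−v₀ = (0.32000000, -0.22400000, -0.23200000)
F = m·Δv/dt = (4.0000, -2.8000, -2.9000)

F = (4.0000, -2.8000, -2.9000)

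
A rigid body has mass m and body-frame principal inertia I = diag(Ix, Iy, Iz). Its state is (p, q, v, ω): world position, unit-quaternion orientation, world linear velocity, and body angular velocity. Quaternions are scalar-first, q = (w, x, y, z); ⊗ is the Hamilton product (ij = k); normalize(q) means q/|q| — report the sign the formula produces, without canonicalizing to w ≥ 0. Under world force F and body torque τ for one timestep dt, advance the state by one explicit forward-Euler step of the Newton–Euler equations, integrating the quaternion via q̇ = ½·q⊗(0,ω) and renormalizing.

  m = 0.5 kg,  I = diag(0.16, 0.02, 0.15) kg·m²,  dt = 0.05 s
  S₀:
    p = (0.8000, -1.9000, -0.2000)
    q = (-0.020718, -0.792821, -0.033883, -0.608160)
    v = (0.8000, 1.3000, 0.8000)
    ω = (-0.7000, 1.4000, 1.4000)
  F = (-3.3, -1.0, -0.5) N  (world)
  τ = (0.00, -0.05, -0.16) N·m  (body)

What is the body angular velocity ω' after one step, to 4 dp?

ω×(Iω) gyroscopic = (0.2548, -0.0098, 0.1372)
angular accel α = (-1.5925, -2.0100, -1.9813)
new body rate ω' = (-0.7796, 1.2995, 1.3009)

ω' = (-0.7796, 1.2995, 1.3009)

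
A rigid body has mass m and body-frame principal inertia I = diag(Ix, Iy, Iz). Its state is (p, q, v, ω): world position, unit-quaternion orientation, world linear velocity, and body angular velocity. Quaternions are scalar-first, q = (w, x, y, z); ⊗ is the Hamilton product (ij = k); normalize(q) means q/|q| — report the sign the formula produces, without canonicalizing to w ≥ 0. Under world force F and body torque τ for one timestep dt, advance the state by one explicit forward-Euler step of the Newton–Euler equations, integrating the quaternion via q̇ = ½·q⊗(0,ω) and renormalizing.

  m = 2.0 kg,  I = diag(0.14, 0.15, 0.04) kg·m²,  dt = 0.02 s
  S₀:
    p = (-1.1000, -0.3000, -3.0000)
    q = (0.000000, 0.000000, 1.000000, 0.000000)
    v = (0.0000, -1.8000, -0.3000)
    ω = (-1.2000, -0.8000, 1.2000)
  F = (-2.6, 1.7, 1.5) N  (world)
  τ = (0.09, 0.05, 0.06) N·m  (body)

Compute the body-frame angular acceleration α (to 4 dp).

α = (-0.1114, 1.2933, 1.2600)

precession coupling ω×(Iω) = (0.1056, -0.1440, 0.0096)
angular accel α = (-0.1114, 1.2933, 1.2600)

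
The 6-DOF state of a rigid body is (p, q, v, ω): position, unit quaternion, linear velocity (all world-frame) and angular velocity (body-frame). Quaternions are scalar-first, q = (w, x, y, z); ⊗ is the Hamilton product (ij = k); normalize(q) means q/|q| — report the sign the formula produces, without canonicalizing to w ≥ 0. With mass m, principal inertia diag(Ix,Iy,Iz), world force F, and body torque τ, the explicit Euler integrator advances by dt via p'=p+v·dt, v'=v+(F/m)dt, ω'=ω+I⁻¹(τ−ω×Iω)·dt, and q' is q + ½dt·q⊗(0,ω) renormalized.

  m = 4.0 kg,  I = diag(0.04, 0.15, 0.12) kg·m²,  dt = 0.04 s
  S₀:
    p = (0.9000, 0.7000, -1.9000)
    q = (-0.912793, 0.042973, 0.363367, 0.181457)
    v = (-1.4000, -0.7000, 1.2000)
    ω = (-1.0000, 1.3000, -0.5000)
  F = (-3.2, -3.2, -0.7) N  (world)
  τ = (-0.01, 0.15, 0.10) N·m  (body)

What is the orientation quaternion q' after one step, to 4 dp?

q' = (-0.9190, 0.0528, 0.3362, 0.1989)

2q̇ = q⊗(0,ω) = (-0.3386756, 0.4952154, -1.3466014, 0.8756284)
q + ½dt·q⊗(0,ω), renormalized = (-0.9190, 0.0528, 0.3362, 0.1989)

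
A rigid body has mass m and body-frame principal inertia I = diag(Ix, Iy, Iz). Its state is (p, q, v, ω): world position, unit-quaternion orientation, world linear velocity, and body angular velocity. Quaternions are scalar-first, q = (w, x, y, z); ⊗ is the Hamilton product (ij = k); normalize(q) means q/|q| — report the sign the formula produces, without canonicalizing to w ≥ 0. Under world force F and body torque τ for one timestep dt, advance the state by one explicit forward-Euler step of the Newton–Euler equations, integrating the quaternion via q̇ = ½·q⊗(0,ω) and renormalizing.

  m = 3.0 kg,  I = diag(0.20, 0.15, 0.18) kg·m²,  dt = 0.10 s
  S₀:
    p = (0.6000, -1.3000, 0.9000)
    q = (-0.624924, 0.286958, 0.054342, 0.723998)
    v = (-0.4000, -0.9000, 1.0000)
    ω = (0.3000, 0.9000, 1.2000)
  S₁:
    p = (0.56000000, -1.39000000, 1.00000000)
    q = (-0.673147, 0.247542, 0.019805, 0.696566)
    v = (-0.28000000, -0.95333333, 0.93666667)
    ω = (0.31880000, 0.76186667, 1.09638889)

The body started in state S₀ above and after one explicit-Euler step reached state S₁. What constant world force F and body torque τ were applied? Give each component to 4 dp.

F = (3.6000, -1.6000, -1.9000)
τ = (0.0700, -0.2000, -0.2000)

v₁ − v₀ = (0.12000000, -0.05333333, -0.06333333)
F = m·Δv/dt = (3.6000, -1.6000, -1.9000)
ω₁ − ω₀ = (0.01880000, -0.13813333, -0.10361111)
gyro term ω₀×Iω₀ = (0.0324, 0.0072, -0.0135)
τ = I·(Δω/dt) + ω₀×(Iω₀) = (0.0700, -0.2000, -0.2000)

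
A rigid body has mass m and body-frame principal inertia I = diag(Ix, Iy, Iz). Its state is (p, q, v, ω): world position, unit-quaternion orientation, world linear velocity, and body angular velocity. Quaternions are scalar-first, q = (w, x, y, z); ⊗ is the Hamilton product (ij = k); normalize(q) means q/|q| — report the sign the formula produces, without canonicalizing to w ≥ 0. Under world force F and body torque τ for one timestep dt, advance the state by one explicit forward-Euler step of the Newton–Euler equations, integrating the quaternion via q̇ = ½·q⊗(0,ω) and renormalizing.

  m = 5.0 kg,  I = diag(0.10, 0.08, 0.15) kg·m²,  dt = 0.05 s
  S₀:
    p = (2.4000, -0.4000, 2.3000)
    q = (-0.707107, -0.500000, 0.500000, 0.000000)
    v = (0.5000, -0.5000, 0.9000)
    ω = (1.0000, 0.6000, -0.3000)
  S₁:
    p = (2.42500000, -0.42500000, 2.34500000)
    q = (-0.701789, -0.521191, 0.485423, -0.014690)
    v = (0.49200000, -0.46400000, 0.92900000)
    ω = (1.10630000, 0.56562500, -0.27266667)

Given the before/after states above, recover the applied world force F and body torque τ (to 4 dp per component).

F = (-0.8000, 3.6000, 2.9000)
τ = (0.2000, -0.0400, 0.0700)

v₁ − v₀ = (-0.00800000, 0.03600000, 0.02900000)
m·(v₁−v₀)/dt = (-0.8000, 3.6000, 2.9000)
ω₁ − ω₀ = (0.10630000, -0.03437500, 0.02733333)
ω₀×(Iω₀) = (-0.0126, 0.0150, -0.0120)
τ = I·(Δω/dt) + ω₀×(Iω₀) = (0.2000, -0.0400, 0.0700)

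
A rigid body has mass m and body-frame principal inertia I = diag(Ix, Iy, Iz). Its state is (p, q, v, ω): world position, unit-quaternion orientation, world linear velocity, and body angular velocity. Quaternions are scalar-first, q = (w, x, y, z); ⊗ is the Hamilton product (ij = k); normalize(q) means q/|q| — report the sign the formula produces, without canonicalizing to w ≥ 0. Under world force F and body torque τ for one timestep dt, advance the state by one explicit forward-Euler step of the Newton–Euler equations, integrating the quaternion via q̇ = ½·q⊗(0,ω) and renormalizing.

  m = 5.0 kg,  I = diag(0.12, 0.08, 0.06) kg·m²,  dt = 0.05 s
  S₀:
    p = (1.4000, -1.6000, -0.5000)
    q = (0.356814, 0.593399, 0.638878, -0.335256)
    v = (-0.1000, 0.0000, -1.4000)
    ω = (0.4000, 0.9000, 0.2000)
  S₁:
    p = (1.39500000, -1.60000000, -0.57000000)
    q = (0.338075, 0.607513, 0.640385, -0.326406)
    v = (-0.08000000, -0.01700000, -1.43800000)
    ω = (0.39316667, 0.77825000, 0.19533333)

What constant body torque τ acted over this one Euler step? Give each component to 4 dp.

τ = (-0.0200, -0.1900, -0.0200)

ω₁ − ω₀ = (-0.00683333, -0.12175000, -0.00466667)
ω₀×(Iω₀) = (-0.0036, 0.0048, -0.0144)
I·α + gyro = (-0.0200, -0.1900, -0.0200)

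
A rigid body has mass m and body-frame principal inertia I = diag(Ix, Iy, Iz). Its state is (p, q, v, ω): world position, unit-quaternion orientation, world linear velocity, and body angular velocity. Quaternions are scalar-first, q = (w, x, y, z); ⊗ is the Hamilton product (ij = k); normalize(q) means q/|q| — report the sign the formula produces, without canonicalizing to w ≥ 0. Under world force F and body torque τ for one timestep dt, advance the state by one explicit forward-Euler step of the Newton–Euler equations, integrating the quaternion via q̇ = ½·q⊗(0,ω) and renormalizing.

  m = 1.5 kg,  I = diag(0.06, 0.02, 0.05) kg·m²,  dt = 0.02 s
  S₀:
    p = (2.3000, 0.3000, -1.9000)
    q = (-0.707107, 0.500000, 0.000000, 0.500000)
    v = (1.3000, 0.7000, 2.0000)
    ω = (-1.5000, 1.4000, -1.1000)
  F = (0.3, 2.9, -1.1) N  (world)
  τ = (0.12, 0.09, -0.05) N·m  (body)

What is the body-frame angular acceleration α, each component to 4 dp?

α = (2.7700, 3.6750, -2.6800)

precession coupling ω×(Iω) = (-0.0462, 0.0165, 0.0840)
angular accel α = (2.7700, 3.6750, -2.6800)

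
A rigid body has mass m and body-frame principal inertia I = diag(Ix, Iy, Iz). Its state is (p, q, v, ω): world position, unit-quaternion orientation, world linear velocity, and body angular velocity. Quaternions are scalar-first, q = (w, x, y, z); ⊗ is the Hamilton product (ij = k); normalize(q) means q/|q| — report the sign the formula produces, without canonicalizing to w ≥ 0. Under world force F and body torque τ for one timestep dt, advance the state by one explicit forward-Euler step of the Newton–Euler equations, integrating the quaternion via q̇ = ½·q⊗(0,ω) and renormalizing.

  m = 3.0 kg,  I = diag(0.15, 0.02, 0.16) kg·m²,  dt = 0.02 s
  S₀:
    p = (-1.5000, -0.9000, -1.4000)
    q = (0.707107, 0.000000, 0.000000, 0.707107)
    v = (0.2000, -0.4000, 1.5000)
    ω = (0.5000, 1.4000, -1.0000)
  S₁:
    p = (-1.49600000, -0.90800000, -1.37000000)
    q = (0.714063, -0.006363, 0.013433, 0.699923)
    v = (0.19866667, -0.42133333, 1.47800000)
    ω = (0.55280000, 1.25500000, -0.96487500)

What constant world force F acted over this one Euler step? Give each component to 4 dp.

F = (-0.2000, -3.2000, -3.3000)

v₁ − v₀ = (-0.00133333, -0.02133333, -0.02200000)
applied force F = (-0.2000, -3.2000, -3.3000)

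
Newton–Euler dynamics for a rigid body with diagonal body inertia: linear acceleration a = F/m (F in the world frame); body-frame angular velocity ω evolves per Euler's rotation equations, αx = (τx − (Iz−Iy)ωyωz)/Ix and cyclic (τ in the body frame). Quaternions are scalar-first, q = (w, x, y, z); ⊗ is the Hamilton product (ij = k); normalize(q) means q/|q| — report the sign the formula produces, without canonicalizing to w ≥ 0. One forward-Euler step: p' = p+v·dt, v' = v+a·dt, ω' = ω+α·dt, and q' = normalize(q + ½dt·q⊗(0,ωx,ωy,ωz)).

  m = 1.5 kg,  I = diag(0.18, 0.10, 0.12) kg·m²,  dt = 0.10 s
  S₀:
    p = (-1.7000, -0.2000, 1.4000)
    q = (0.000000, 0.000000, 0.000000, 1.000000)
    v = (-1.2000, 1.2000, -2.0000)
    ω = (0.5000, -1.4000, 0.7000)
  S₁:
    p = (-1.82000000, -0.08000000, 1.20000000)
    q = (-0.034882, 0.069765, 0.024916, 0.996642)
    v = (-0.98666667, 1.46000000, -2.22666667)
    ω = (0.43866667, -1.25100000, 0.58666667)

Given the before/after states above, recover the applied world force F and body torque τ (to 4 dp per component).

F = (3.2000, 3.9000, -3.4000)
τ = (-0.1300, 0.1700, -0.0800)

ω₁ − ω₀ = (-0.06133333, 0.14900000, -0.11333333)
precession coupling = (-0.0196, 0.0210, 0.0560)
I·α + gyro = (-0.1300, 0.1700, -0.0800)
velocity change Δv = (0.21333333, 0.26000000, -0.22666667)
F = m·Δv/dt = (3.2000, 3.9000, -3.4000)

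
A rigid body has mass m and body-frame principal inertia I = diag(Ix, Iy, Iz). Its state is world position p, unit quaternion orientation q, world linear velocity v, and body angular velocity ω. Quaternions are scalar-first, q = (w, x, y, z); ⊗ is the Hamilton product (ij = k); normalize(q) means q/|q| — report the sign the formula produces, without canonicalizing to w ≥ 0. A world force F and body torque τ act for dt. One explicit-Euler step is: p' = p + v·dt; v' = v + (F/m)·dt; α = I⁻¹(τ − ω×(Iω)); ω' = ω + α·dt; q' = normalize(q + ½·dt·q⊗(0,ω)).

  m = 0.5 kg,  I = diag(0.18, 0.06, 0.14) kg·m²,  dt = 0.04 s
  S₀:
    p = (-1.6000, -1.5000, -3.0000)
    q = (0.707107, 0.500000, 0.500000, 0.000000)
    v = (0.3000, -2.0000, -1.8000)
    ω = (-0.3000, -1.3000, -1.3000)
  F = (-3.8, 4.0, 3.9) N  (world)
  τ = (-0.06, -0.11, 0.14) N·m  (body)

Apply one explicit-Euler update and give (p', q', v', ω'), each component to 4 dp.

p' = (-1.5880, -1.5800, -3.0720)
q' = (0.7226, 0.4824, 0.4943, -0.0284)
v' = (-0.0040, -1.6800, -1.4880)
ω' = (-0.3434, -1.3837, -1.2466)

a = (-7.6000, 8.0000, 7.8000)
p' = p + v·dt = (-1.5880, -1.5800, -3.0720)
v' = v + a·dt = (-0.0040, -1.6800, -1.4880)
(τ − ω×Iω)/I = (-1.0844, -2.0933, 1.3343)
new body rate ω' = (-0.3434, -1.3837, -1.2466)
q⊗(0,ω) = (0.8000000, -0.8621321, -0.2692391, -1.4192391)
q + ½dt·q⊗(0,ω), renormalized = (0.7226, 0.4824, 0.4943, -0.0284)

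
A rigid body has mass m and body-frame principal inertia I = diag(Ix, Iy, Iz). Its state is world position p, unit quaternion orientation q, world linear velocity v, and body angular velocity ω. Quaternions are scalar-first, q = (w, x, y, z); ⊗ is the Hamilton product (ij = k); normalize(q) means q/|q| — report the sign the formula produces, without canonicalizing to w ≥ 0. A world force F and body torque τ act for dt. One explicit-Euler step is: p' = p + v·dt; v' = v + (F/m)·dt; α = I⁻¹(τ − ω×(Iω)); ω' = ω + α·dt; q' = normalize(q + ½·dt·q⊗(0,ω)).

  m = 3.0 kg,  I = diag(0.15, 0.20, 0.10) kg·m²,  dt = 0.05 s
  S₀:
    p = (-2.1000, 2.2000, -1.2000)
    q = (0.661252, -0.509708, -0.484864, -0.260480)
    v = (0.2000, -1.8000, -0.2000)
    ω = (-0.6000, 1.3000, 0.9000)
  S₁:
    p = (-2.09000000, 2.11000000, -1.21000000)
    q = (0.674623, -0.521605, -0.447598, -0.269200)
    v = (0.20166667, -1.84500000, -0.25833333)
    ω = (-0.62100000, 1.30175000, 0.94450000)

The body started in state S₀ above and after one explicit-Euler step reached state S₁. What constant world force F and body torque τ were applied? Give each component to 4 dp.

ω₁ − ω₀ = (-0.02100000, 0.00175000, 0.04450000)
I·α + gyro = (-0.1800, -0.0200, 0.0500)
v₁ − v₀ = (0.00166667, -0.04500000, -0.05833333)
F = m·Δv/dt = (0.1000, -2.7000, -3.5000)

F = (0.1000, -2.7000, -3.5000)
τ = (-0.1800, -0.0200, 0.0500)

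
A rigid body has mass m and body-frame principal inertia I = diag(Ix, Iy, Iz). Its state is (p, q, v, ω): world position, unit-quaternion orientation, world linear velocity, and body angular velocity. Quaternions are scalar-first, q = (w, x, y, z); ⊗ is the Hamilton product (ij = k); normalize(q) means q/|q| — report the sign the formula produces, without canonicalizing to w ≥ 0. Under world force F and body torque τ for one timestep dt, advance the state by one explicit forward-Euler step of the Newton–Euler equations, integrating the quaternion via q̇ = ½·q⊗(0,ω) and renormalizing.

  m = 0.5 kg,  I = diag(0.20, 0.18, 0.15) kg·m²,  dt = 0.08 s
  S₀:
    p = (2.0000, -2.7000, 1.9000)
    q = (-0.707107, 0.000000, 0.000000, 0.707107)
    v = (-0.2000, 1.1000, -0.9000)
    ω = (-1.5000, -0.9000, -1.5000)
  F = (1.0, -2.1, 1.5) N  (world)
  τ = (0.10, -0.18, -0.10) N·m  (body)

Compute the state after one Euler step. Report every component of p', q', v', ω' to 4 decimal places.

α = I⁻¹(τ − ω×Iω) = (0.7025, -1.6250, -0.4867)
new body rate ω' = (-1.4438, -1.0300, -1.5389)
2q̇ = q⊗(0,ω) = (1.0606605, 1.6970568, -0.4242642, 1.0606605)
updated quaternion q' = (-0.6619, 0.0676, -0.0169, 0.7464)
a = F/m = (2.0000, -4.2000, 3.0000)
new position p' = (1.9840, -2.6120, 1.8280)
new velocity v' = (-0.0400, 0.7640, -0.6600)

p' = (1.9840, -2.6120, 1.8280)
q' = (-0.6619, 0.0676, -0.0169, 0.7464)
v' = (-0.0400, 0.7640, -0.6600)
ω' = (-1.4438, -1.0300, -1.5389)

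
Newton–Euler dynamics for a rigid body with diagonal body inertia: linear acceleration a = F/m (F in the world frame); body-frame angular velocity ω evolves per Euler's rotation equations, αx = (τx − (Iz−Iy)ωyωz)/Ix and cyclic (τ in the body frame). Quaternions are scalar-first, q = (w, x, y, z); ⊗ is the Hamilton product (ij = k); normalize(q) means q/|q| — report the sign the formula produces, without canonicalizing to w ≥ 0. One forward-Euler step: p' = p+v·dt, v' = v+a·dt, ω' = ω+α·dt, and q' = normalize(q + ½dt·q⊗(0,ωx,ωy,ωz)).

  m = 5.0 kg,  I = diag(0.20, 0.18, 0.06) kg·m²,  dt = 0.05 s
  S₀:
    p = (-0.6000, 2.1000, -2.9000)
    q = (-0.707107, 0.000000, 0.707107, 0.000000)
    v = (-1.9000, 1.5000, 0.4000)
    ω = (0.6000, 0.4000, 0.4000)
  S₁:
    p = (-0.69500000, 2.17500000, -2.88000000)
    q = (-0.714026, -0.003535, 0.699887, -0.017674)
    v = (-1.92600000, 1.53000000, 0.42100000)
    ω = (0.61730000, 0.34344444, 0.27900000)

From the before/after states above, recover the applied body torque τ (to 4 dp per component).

Δω = ω₁−ω₀ = (0.01730000, -0.05655556, -0.12100000)
ω₀×(Iω₀) = (-0.0192, 0.0336, -0.0048)
I·α + gyro = (0.0500, -0.1700, -0.1500)

τ = (0.0500, -0.1700, -0.1500)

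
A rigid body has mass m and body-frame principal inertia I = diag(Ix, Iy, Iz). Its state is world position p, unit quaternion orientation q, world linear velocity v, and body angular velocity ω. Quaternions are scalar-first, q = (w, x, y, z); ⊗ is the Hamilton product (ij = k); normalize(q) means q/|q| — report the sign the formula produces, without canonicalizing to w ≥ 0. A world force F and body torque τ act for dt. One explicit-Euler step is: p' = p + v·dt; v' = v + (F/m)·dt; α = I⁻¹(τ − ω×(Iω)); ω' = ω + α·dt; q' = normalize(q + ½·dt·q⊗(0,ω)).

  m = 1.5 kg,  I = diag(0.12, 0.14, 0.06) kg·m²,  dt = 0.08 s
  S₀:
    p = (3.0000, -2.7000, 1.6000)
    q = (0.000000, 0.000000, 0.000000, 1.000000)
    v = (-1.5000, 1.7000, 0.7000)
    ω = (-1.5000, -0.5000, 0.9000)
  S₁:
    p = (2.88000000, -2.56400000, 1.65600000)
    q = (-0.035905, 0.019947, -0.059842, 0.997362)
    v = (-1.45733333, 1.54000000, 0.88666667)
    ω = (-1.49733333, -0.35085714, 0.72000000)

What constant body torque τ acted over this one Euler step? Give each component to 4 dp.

rate change Δω = (0.00266667, 0.14914286, -0.18000000)
gyro term ω₀×Iω₀ = (0.0360, -0.0810, 0.0150)
I·α + gyro = (0.0400, 0.1800, -0.1200)

τ = (0.0400, 0.1800, -0.1200)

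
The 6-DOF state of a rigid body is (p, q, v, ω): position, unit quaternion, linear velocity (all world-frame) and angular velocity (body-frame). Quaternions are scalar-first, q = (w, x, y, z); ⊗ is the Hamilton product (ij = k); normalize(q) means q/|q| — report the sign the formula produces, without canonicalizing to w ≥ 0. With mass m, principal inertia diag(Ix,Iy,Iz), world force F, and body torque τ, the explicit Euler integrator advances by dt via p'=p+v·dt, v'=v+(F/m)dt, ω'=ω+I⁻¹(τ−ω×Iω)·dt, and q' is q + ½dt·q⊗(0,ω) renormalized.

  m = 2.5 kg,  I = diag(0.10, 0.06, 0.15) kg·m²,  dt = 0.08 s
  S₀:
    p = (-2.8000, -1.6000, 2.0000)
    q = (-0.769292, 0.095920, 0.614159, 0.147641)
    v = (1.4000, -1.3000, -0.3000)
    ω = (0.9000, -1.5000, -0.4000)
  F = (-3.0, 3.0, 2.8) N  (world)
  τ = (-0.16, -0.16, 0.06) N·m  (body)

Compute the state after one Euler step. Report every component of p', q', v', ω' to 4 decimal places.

p' = (-2.6880, -1.7040, 1.9760)
q' = (-0.7317, 0.0671, 0.6655, 0.1317)
v' = (1.3040, -1.2040, -0.2104)
ω' = (0.7288, -1.7373, -0.3968)

a = F/m = (-1.2000, 1.2000, 1.1200)
p + v·dt = (-2.6880, -1.7040, 1.9760)
v' = v + a·dt = (1.3040, -1.2040, -0.2104)
ω×(Iω) gyroscopic = (0.0540, 0.0180, 0.0540)
angular accel α = (-2.1400, -2.9667, 0.0400)
ω' = ω + α·dt = (0.7288, -1.7373, -0.3968)
2q̇ = q⊗(0,ω) = (0.8939669, -0.7165649, 1.3251829, -0.3889063)
updated quaternion q' = (-0.7317, 0.0671, 0.6655, 0.1317)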